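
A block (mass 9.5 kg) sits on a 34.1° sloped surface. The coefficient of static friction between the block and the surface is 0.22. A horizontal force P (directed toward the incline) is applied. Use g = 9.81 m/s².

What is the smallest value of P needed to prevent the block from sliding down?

The block tends to slide down (tan θ > μ_s), so at the point of impending slip friction acts up-slope at its limit: f = μ_s N.
Perpendicular to the incline: N = m g cos θ + P sin θ.
Along the incline: P cos θ + μ_s N = m g sin θ, i.e. P cos θ + μ_s (m g cos θ + P sin θ) = m g sin θ.
Solving, P (cos θ + μ_s sin θ) = m g (sin θ − μ_s cos θ), so P = 93.2×0.3785/0.9514 = 37.1 N.

P_min ≈ 37.1 N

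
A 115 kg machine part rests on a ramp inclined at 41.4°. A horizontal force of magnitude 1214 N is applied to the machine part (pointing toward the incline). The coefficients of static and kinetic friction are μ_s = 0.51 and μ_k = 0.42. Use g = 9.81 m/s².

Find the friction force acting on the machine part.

Normal direction: N = m g cos θ + P sin θ = 1649 N.
Along the incline, the net driving force (taking up-slope positive) is P cos θ − m g sin θ = 910.6 − 746.1 = 164.6 N, so equilibrium requires friction f = -164.6 N (down-slope).
The limit of static friction is μ_s N = 841 N.
Since 164.6 N is within the 841 N limit, the machine part stays put and friction is exactly 165 N.

f ≈ 165 N (down the incline)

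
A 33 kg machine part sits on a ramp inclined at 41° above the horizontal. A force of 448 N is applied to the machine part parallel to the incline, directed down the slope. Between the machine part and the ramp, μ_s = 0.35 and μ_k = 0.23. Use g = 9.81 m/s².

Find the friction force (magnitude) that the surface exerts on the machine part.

Normal force: N = m g cos θ = 33 × 9.81 × cos 41° = 244.3 N.
The friction needed for equilibrium is m g sin θ + P = 212.4 + 448 = 660.4 N, measured positive up-slope.
Maximum static friction available: μ_s N = 0.35 × 244.3 = 85.51 N.
|660.4| exceeds 85.51 N, so the machine part slips down-slope; friction is kinetic, f = μ_k N = 0.23×244.3 = 56.2 N.

f ≈ 56.2 N (up the incline)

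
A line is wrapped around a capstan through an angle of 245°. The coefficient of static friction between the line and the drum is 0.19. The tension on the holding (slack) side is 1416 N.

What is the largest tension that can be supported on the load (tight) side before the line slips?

At impending slip the capstan equation gives T₂/T₁ = e^{μβ} with β in radians.
β = 245° × π/180 = 4.276 rad.
e^{μβ} = e^{0.19×4.276} = 2.253.
T₂ = T₁ · e^{μβ} = 1416 × 2.253 = 3190 N.

T_max ≈ 3190 N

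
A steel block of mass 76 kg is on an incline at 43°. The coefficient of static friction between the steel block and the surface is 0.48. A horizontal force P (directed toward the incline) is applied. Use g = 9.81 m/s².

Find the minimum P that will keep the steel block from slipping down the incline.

The steel block tends to slide down (tan θ > μ_s), so at the point of impending slip friction acts up-slope at its limit: f = μ_s N.
Perpendicular to the incline: N = m g cos θ + P sin θ.
Along the incline: P cos θ + μ_s N = m g sin θ, i.e. P cos θ + μ_s (m g cos θ + P sin θ) = m g sin θ.
Solving, P (cos θ + μ_s sin θ) = m g (sin θ − μ_s cos θ), so P = 746×0.3309/1.059 = 233 N.

P_min ≈ 233 N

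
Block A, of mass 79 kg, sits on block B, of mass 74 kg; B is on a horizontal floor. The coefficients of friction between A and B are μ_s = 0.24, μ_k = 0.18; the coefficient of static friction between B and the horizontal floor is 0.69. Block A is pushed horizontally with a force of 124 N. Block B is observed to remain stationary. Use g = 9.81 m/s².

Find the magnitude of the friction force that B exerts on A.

f ≈ 124 N

Normal force at the A–B interface: N₁ = m_A g = 775 N.
Maximum static friction on A from B: μ_s N₁ = 0.24×775 = 186 N.
Since P = 124 N ≤ 186 N, A does not slip on B; friction on A equals P = 124 N.
B experiences an equal 124 N forward from A (third law). B is in equilibrium, so the floor supplies f₂ = 124 N of static friction (limit μ_s(m_A+m_B)g = 1036 N, not exceeded).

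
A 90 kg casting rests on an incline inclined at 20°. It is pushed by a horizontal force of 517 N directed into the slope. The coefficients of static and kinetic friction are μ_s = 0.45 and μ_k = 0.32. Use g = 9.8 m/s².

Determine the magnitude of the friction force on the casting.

Resolve perpendicular to the incline: N = m g cos θ + P sin θ = 90×9.8×cos 20° + 517×sin 20° = 1006 N.
Parallel to the incline: P cos θ − m g sin θ = 485.8 − 301.7 = 184.2 N; the friction needed to balance this is 184.2 N acting down the slope.
The limit of static friction is μ_s N = 452.5 N.
|f_req| = 184.2 ≤ 452.5 N → the casting is in equilibrium; friction equals the required value.

f ≈ 184 N (down the incline)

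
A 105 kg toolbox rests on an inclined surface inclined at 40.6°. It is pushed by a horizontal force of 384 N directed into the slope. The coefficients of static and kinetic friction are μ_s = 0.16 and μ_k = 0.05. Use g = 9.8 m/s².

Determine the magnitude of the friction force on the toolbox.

Normal direction: N = m g cos θ + P sin θ = 1031 N.
Along the incline, the net driving force (taking up-slope positive) is P cos θ − m g sin θ = 291.6 − 669.6 = -378.1 N, so equilibrium requires friction f = 378.1 N (up-slope).
Maximum static friction: μ_s N = 0.16 × 1031 = 165 N.
The required 378.1 N exceeds the static limit, so the toolbox slides down-slope and f = μ_k N = 0.05×1031 = 51.6 N.

f ≈ 51.6 N (up the incline)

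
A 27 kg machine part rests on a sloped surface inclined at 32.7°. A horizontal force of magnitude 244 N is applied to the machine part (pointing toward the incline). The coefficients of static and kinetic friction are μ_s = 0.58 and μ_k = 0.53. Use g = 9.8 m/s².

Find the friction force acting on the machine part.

Normal direction: N = m g cos θ + P sin θ = 354.5 N.
Along the incline, the net driving force (taking up-slope positive) is P cos θ − m g sin θ = 205.3 − 142.9 = 62.38 N, so equilibrium requires friction f = -62.38 N (down-slope).
Maximum static friction: μ_s N = 0.58 × 354.5 = 205.6 N.
|f_req| = 62.38 ≤ 205.6 N → the machine part is in equilibrium; friction equals the required value.

f ≈ 62.4 N (down the incline)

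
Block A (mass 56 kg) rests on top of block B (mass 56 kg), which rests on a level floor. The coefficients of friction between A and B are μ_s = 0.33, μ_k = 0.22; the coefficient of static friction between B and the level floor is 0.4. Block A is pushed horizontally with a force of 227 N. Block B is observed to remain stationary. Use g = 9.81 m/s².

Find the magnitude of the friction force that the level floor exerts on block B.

The normal force B exerts on A is simply A's weight, N₁ = 549.4 N.
Maximum static friction on A from B: μ_s N₁ = 0.33×549.4 = 181.3 N.
P = 227 N exceeds that limit, so A slips over B and the interface friction becomes kinetic: f₁ = μ_k N₁ = 0.22×549.4 = 121 N.
B experiences an equal 121 N forward from A (third law). B is in equilibrium, so the floor supplies f₂ = 121 N of static friction (limit μ_s(m_A+m_B)g = 439.5 N, not exceeded).

f ≈ 121 N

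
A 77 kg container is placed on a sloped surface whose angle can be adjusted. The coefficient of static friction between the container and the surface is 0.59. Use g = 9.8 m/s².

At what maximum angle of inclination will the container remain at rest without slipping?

At the slip threshold, m g sin θ = μ_s · m g cos θ, so tan θ = μ_s.
θ_max = arctan(0.59) = 30.5°.

θ_max ≈ 30.5°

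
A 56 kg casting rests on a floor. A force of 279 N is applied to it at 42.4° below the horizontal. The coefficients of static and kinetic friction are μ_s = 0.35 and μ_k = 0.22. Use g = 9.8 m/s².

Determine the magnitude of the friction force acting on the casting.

f ≈ 206 N

Vertical equilibrium gives N = m g + P sin α = 736.9 N.
For equilibrium, f = P cos α = 279×cos 42.4° = 206 N.
μ_s N = 0.35 × 736.9 = 257.9 N.
Since 206 N does not exceed the limit, the casting stays at rest and f = 206 N.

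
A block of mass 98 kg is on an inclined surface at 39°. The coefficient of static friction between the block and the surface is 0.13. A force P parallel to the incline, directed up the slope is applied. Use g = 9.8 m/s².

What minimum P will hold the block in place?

The block tends to slide down (tan θ > μ_s), so at the point of impending slip friction acts up-slope at its limit: f = μ_s N.
P is parallel to the surface, so N = m g cos θ = 746 N.
Along the incline: P + μ_s N = m g sin θ, so P = 604 − 0.13×746 = 507 N.

P_min ≈ 507 N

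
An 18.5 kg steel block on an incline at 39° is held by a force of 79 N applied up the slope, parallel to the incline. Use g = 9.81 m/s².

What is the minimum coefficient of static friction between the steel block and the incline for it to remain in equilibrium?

μ_s,min ≈ 0.25

N = m g cos θ = 141 N.
Friction must make up the shortfall along the incline: f = m g sin θ − P = 114.2 − 79 = 35.21 N.
At the threshold f = μ_s N, so μ_s,min = 35.21/141 = 0.25.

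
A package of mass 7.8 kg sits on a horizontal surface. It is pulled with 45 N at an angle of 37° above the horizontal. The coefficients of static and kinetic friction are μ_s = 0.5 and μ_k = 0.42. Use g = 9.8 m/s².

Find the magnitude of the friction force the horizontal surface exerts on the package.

f ≈ 20.7 N

The vertical component of P reduces the normal force: N = m g − P sin α = 76.44 − 27.08 = 49.36 N.
Horizontally, friction must balance P cos α = 35.94 N.
The static-friction limit is μ_s N = 24.68 N.
The required friction exceeds μ_s N, so the package moves and f = μ_k N = 20.7 N.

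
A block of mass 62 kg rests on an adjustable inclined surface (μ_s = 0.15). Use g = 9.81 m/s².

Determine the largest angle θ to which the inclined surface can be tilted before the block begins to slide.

θ_max ≈ 8.53°

At the slip threshold, m g sin θ = μ_s · m g cos θ, so tan θ = μ_s.
θ_max = arctan(0.15) = 8.53°.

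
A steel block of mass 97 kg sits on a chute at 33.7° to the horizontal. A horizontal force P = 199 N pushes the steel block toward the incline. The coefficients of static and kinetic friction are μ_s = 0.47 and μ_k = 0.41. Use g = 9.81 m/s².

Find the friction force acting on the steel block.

f ≈ 362 N (up the incline)

Normal direction: N = m g cos θ + P sin θ = 902.1 N.
Parallel to the incline: P cos θ − m g sin θ = 165.6 − 528 = -362.4 N; the friction needed to balance this is 362.4 N acting up the slope.
The limit of static friction is μ_s N = 424 N.
Since 362.4 N is within the 424 N limit, the steel block stays put and friction is exactly 362 N.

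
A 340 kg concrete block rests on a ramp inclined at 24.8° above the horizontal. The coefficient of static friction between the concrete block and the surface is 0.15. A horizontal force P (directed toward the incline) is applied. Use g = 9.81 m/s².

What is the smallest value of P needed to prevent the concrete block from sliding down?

P_min ≈ 973 N

The concrete block tends to slide down (tan θ > μ_s), so at the point of impending slip friction acts up-slope at its limit: f = μ_s N.
Perpendicular to the incline: N = m g cos θ + P sin θ.
Along the incline: P cos θ + μ_s N = m g sin θ, i.e. P cos θ + μ_s (m g cos θ + P sin θ) = m g sin θ.
Solving, P (cos θ + μ_s sin θ) = m g (sin θ − μ_s cos θ), so P = 3340×0.2833/0.9707 = 973 N.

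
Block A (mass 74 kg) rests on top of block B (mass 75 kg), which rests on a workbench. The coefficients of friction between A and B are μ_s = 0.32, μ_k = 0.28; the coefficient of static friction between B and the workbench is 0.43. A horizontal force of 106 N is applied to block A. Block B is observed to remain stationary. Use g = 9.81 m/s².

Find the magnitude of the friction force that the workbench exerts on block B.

f ≈ 106 N

Normal force at the A–B interface: N₁ = m_A g = 725.9 N.
So the A–B interface can sustain at most μ_s N₁ = 232.3 N of static friction.
Since P = 106 N ≤ 232.3 N, A does not slip on B; friction on A equals P = 106 N.
B experiences an equal 106 N forward from A (third law). B is in equilibrium, so the floor supplies f₂ = 106 N of static friction (limit μ_s(m_A+m_B)g = 628.5 N, not exceeded).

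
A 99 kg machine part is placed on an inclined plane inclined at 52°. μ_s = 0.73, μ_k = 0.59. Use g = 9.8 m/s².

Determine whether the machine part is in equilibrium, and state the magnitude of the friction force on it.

N = m g cos θ = 597 N.
Down-slope weight component: m g sin θ = 765 N.
μ_s N = 436 N.
765 > 436 N, so it slides; kinetic friction f = μ_k N = 0.59×597 = 352 N.

f ≈ 352 N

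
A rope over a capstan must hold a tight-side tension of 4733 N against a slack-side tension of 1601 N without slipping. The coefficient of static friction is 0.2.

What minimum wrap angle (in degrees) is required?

T₂/T₁ = e^{μβ} → β = ln(T₂/T₁)/μ.
β = ln(4733/1601)/0.2 = 1.084/0.2 = 5.42 rad.
In degrees: β = 5.42 × 180/π = 311°.

β_min ≈ 311°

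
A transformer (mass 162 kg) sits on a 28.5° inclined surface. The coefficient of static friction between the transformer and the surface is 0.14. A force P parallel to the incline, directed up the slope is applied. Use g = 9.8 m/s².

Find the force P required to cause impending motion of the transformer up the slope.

At impending motion up the slope, friction acts down-slope at its limit: f = μ_s N.
P is parallel to the surface, so N = m g cos θ = 1400 N.
Along the incline: P = m g sin θ + μ_s N = 758 + 0.14×1400 = 953 N.

P ≈ 953 N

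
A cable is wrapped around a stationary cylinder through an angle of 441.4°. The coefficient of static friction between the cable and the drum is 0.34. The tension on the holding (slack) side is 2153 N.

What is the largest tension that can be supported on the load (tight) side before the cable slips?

T_max ≈ 29600 N

At impending slip the capstan equation gives T₂/T₁ = e^{μβ} with β in radians.
β = 441.4° × π/180 = 7.704 rad.
e^{μβ} = e^{0.34×7.704} = 13.73.
T₂ = T₁ · e^{μβ} = 2153 × 13.73 = 29600 N.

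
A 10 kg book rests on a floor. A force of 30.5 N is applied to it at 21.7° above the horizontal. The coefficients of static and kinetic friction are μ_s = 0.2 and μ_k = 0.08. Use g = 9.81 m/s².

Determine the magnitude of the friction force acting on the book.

N = m g − P sin α = 98.1 − 30.5×sin 21.7° = 86.82 N.
The horizontal driving force is P cos α = 28.34 N, so equilibrium needs friction f = 28.34 N.
μ_s N = 0.2 × 86.82 = 17.36 N.
The required friction exceeds μ_s N, so the book moves and f = μ_k N = 6.95 N.

f ≈ 6.95 N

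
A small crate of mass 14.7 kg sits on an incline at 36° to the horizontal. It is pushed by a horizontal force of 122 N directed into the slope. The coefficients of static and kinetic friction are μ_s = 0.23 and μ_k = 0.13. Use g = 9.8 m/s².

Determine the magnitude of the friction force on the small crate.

The horizontal push has a component P sin θ into the surface, so N = m g cos θ + P sin θ = 116.5 + 71.71 = 188.3 N.
Along the incline, the net driving force (taking up-slope positive) is P cos θ − m g sin θ = 98.7 − 84.68 = 14.02 N, so equilibrium requires friction f = -14.02 N (down-slope).
Maximum static friction: μ_s N = 0.23 × 188.3 = 43.3 N.
Since 14.02 N is within the 43.3 N limit, the small crate stays put and friction is exactly 14 N.

f ≈ 14 N (down the incline)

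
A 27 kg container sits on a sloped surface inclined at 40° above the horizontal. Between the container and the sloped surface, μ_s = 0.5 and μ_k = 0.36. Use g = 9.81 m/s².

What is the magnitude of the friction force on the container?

The normal reaction is N = m g cos θ = 202.9 N.
For equilibrium along the incline, friction must balance the weight component: f = m g sin θ = 170.3 N up the slope.
The static-friction ceiling is μ_s N = 0.5 × 202.9 = 101.5 N.
|170.3| exceeds 101.5 N, so the container slips down-slope; friction is kinetic, f = μ_k N = 0.36×202.9 = 73 N.

f ≈ 73 N (up the incline)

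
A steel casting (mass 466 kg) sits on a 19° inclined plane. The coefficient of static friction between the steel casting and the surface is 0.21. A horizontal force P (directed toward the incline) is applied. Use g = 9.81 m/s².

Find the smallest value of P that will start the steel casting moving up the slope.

P ≈ 2730 N

At impending motion up the slope, friction acts down-slope at its limit: f = μ_s N.
Perpendicular to the incline: N = m g cos θ + P sin θ.
Along the incline: P cos θ = m g sin θ + μ_s N = m g sin θ + μ_s (m g cos θ + P sin θ).
Solving, P (cos θ − μ_s sin θ) = m g (sin θ + μ_s cos θ), so P = 466×9.81×(sin 19° + 0.21 cos 19°)/(cos 19° − 0.21 sin 19°) = 4570×0.5241/0.8771 = 2730 N.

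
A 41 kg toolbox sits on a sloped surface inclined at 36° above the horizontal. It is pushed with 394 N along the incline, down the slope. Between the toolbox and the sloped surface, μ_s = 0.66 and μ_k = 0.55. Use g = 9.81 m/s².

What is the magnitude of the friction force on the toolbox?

Normal force: N = m g cos θ = 41 × 9.81 × cos 36° = 325.4 N.
For equilibrium along the incline the friction force must supply f = m g sin θ + P = 236.4 + 394 = 630.4 N (positive meaning up-slope).
Maximum static friction available: μ_s N = 0.66 × 325.4 = 214.8 N.
|630.4| exceeds 214.8 N, so the toolbox slips down-slope; friction is kinetic, f = μ_k N = 0.55×325.4 = 179 N.

f ≈ 179 N (up the incline)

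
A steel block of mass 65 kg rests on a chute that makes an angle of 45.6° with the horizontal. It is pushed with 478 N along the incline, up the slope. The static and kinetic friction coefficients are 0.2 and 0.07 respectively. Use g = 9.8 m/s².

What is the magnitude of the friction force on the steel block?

Perpendicular to the surface, N = m g cos θ = 65·9.8·cos 45.6° = 445.7 N.
The friction needed for equilibrium is m g sin θ − P = 455.1 − 478 = -22.88 N, measured positive up-slope.
Maximum static friction available: μ_s N = 0.2 × 445.7 = 89.14 N.
Since |-22.88| ≤ 89.14 N, the steel block remains in static equilibrium and friction takes exactly the required value.

f ≈ 22.9 N (down the incline)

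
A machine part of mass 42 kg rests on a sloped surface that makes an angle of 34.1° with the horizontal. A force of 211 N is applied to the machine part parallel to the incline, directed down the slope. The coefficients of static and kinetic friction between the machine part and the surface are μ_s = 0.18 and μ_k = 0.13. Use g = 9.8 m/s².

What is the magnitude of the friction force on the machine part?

f ≈ 44.3 N (up the incline)

Perpendicular to the surface, N = m g cos θ = 42·9.8·cos 34.1° = 340.8 N.
The friction needed for equilibrium is m g sin θ + P = 230.8 + 211 = 441.8 N, measured positive up-slope.
Maximum static friction available: μ_s N = 0.18 × 340.8 = 61.35 N.
Since |441.8| > 61.35 N, static friction cannot hold it; the machine part slides down the incline and kinetic friction applies: f = μ_k N = 0.13 × 340.8 = 44.3 N.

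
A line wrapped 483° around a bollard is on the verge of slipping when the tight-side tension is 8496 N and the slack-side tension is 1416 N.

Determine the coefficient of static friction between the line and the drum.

μ ≈ 0.213

T₂/T₁ = e^{μβ} → μ = ln(T₂/T₁)/β.
β = 483° = 8.43 rad.
μ = ln(8496/1416)/8.43 = ln(6)/8.43 = 0.213.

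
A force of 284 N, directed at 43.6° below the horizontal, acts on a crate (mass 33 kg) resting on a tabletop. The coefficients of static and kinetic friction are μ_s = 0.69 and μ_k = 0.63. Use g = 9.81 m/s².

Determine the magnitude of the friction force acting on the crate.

Vertical equilibrium gives N = m g + P sin α = 519.6 N.
The horizontal driving force is P cos α = 205.7 N, so equilibrium needs friction f = 205.7 N.
The static-friction limit is μ_s N = 358.5 N.
205.7 ≤ 358.5 N → static; friction equals the required 206 N.

f ≈ 206 N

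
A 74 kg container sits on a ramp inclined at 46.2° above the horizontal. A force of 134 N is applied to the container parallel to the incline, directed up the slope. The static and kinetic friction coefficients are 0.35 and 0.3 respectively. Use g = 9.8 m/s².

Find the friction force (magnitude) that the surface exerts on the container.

Normal force: N = m g cos θ = 74 × 9.8 × cos 46.2° = 501.9 N.
For equilibrium along the incline the friction force must supply f = m g sin θ − P = 523.4 − 134 = 389.4 N (positive meaning up-slope).
Static friction can supply at most μ_s N = 175.7 N.
Since |389.4| > 175.7 N, static friction cannot hold it; the container slides down the incline and kinetic friction applies: f = μ_k N = 0.3 × 501.9 = 151 N.

f ≈ 151 N (up the incline)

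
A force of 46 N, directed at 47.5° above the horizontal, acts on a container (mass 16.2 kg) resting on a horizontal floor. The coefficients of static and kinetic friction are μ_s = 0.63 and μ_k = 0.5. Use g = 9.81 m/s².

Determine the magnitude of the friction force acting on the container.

Vertical equilibrium gives N = m g − P sin α = 125 N.
The horizontal driving force is P cos α = 31.08 N, so equilibrium needs friction f = 31.08 N.
The static-friction limit is μ_s N = 78.75 N.
Since 31.08 N does not exceed the limit, the container stays at rest and f = 31.1 N.

f ≈ 31.1 N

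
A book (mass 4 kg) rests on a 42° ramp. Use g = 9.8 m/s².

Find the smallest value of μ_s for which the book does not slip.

At the slip threshold m g sin θ = μ_s m g cos θ, so μ_s,min = tan θ.
μ_s,min = tan 42° = 0.9.

μ_s,min ≈ 0.9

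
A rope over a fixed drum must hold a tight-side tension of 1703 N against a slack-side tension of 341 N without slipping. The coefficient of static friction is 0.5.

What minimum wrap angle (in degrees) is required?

T₂/T₁ = e^{μβ} → β = ln(T₂/T₁)/μ.
β = ln(1703/341)/0.5 = 1.608/0.5 = 3.217 rad.
In degrees: β = 3.217 × 180/π = 184°.

β_min ≈ 184°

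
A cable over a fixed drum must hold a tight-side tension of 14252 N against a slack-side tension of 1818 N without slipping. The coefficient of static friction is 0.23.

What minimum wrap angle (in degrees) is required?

T₂/T₁ = e^{μβ} → β = ln(T₂/T₁)/μ.
β = ln(14252/1818)/0.23 = 2.059/0.23 = 8.953 rad.
In degrees: β = 8.953 × 180/π = 513°.

β_min ≈ 513°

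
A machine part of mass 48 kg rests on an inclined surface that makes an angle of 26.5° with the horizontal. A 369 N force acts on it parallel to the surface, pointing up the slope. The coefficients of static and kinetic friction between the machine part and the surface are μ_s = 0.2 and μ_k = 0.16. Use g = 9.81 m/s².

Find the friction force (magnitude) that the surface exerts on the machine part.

Perpendicular to the surface, N = m g cos θ = 48·9.81·cos 26.5° = 421.4 N.
Parallel to the incline, ΣF = 0 gives f = m g sin θ − P = 210.1 − 369 = -158.9 N (up-slope positive).
Maximum static friction available: μ_s N = 0.2 × 421.4 = 84.28 N.
|-158.9| exceeds 84.28 N, so the machine part slips up-slope; friction is kinetic, f = μ_k N = 0.16×421.4 = 67.4 N.

f ≈ 67.4 N (down the incline)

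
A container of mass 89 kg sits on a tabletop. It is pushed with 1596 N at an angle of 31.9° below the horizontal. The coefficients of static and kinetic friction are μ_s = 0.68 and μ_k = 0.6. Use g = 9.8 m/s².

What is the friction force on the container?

The vertical component of P adds to the normal force: N = m g + P sin α = 872.2 + 843.4 = 1716 N.
Horizontally, friction must balance P cos α = 1355 N.
μ_s N = 0.68 × 1716 = 1167 N.
1355 > 1167 N → the container slides; f = μ_k N = 0.6×1716 = 1030 N.

f ≈ 1030 N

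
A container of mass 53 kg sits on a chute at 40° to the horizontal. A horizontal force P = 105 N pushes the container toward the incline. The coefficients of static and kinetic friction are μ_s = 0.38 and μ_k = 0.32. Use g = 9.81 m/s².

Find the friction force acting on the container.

f ≈ 149 N (up the incline)

Resolve perpendicular to the incline: N = m g cos θ + P sin θ = 53×9.81×cos 40° + 105×sin 40° = 465.8 N.
Parallel to the incline: P cos θ − m g sin θ = 80.43 − 334.2 = -253.8 N; the friction needed to balance this is 253.8 N acting up the slope.
Maximum static friction: μ_s N = 0.38 × 465.8 = 177 N.
|f_req| = 253.8 > 177 N → the container slides down the incline; f = μ_k N = 0.32 × 465.8 = 149 N.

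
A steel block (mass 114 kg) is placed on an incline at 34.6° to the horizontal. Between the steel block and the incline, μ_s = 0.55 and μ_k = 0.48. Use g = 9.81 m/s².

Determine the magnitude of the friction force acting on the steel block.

f ≈ 442 N (up the incline)

The normal reaction is N = m g cos θ = 920.5 N.
For equilibrium along the incline, friction must balance the weight component: f = m g sin θ = 635 N up the slope.
The static-friction ceiling is μ_s N = 0.55 × 920.5 = 506.3 N.
|635| exceeds 506.3 N, so the steel block slips down-slope; friction is kinetic, f = μ_k N = 0.48×920.5 = 442 N.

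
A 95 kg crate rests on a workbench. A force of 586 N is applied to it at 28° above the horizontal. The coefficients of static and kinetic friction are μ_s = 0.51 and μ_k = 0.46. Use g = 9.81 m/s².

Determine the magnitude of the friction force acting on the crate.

Vertical equilibrium gives N = m g − P sin α = 656.8 N.
For equilibrium, f = P cos α = 586×cos 28° = 517.4 N.
The static-friction limit is μ_s N = 335 N.
The required friction exceeds μ_s N, so the crate moves and f = μ_k N = 302 N.

f ≈ 302 N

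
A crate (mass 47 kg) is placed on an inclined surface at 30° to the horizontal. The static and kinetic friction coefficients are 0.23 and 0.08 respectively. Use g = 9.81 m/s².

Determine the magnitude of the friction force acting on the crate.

f ≈ 31.9 N (up the incline)

The normal reaction is N = m g cos θ = 399.3 N.
Along the slope the weight component is m g sin θ = 230.5 N; friction must supply exactly this, acting up-slope.
Static friction can supply at most μ_s N = 91.84 N.
|230.5| exceeds 91.84 N, so the crate slips down-slope; friction is kinetic, f = μ_k N = 0.08×399.3 = 31.9 N.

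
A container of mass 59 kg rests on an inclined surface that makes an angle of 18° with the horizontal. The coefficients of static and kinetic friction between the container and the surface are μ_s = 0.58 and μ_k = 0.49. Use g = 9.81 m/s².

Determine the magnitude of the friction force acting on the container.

f ≈ 179 N (up the incline)

Normal force: N = m g cos θ = 59 × 9.81 × cos 18° = 550.5 N.
For equilibrium along the incline, friction must balance the weight component: f = m g sin θ = 178.9 N up the slope.
The static-friction ceiling is μ_s N = 0.58 × 550.5 = 319.3 N.
Since |178.9| ≤ 319.3 N, static friction is sufficient; f equals the required value, not μ_s N.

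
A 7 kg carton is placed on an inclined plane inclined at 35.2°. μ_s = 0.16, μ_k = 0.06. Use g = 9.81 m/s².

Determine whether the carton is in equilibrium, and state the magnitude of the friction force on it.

N = m g cos θ = 56.1 N.
Down-slope weight component: m g sin θ = 39.6 N.
μ_s N = 8.98 N.
39.6 > 8.98 N, so it slides; kinetic friction f = μ_k N = 0.06×56.1 = 3.37 N.

f ≈ 3.37 N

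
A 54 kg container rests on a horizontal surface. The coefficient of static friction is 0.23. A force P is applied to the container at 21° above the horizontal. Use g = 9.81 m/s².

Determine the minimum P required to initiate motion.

P ≈ 120 N

N = m g − P sin α (the pull lifts the container).
At impending slip, P cos α = μ_s N = μ_s (m g − P sin α).
Solving: P (cos α + μ_s sin α) = μ_s m g → P = 0.23×530/(cos 21° + 0.23 sin 21°) = 122/1.016 = 120 N.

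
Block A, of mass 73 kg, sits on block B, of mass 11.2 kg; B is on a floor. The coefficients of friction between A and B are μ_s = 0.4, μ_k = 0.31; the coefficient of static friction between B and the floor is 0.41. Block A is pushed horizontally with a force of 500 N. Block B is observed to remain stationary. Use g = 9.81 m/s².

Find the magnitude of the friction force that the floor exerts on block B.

f ≈ 222 N

Between the blocks, N₁ = m_A g = 716.1 N.
Maximum static friction on A from B: μ_s N₁ = 0.4×716.1 = 286.5 N.
P = 500 N exceeds that limit, so A slips over B and the interface friction becomes kinetic: f₁ = μ_k N₁ = 0.31×716.1 = 222 N.
By Newton's third law B feels 222 N forward from A. With B stationary, the floor's static friction on B balances it: f₂ = 222 N (well within μ_s(m_A+m_B)g = 338.7 N).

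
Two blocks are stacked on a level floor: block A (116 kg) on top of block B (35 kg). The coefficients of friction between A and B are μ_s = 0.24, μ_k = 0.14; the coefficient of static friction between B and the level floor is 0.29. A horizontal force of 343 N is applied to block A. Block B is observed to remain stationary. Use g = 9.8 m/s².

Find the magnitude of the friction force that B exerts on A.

Between the blocks, N₁ = m_A g = 1137 N.
So the A–B interface can sustain at most μ_s N₁ = 272.8 N of static friction.
Since P = 343 N > 272.8 N, A slides on B; the A–B friction is kinetic: f₁ = μ_k N₁ = 0.14×1137 = 159 N.
By Newton's third law B feels 159 N forward from A. With B stationary, the floor's static friction on B balances it: f₂ = 159 N (well within μ_s(m_A+m_B)g = 429.1 N).

f ≈ 159 N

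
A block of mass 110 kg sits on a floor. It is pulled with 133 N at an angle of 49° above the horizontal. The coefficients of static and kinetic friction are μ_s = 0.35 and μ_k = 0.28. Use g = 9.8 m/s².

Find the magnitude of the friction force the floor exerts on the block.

f ≈ 87.3 N

The vertical component of P reduces the normal force: N = m g − P sin α = 1078 − 100.4 = 977.6 N.
For equilibrium, f = P cos α = 133×cos 49° = 87.26 N.
μ_s N = 0.35 × 977.6 = 342.2 N.
Since 87.26 N does not exceed the limit, the block stays at rest and f = 87.3 N.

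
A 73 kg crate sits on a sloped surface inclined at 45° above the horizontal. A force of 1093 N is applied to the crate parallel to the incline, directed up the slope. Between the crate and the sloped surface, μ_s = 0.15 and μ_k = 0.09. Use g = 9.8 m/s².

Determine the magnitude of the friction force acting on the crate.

f ≈ 45.5 N (down the incline)

Normal force: N = m g cos θ = 73 × 9.8 × cos 45° = 505.9 N.
Parallel to the incline, ΣF = 0 gives f = m g sin θ − P = 505.9 − 1093 = -587.1 N (up-slope positive).
The static-friction ceiling is μ_s N = 0.15 × 505.9 = 75.88 N.
|-587.1| exceeds 75.88 N, so the crate slips up-slope; friction is kinetic, f = μ_k N = 0.09×505.9 = 45.5 N.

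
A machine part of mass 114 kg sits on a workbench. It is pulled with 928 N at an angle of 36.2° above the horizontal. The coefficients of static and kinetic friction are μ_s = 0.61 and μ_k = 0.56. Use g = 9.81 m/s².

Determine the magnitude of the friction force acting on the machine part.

f ≈ 319 N

N = m g − P sin α = 1118 − 928×sin 36.2° = 570.3 N.
The horizontal driving force is P cos α = 748.9 N, so equilibrium needs friction f = 748.9 N.
The static-friction limit is μ_s N = 347.9 N.
The required friction exceeds μ_s N, so the machine part moves and f = μ_k N = 319 N.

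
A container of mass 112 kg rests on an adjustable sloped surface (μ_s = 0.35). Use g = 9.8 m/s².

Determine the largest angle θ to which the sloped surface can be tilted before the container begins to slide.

At the slip threshold, m g sin θ = μ_s · m g cos θ, so tan θ = μ_s.
θ_max = arctan(0.35) = 19.3°.

θ_max ≈ 19.3°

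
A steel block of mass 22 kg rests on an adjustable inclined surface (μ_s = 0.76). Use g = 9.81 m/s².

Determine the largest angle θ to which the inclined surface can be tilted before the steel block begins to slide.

At the slip threshold, m g sin θ = μ_s · m g cos θ, so tan θ = μ_s.
θ_max = arctan(0.76) = 37.2°.

θ_max ≈ 37.2°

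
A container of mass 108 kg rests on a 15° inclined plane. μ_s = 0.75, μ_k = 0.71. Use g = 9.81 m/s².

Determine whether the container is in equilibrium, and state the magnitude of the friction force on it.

N = m g cos θ = 1020 N.
Down-slope weight component: m g sin θ = 274 N.
μ_s N = 768 N.
274 ≤ 768 N, so it stays put; friction = 274 N.

f ≈ 274 N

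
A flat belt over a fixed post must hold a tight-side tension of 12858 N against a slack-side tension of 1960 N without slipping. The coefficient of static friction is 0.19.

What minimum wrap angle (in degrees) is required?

β_min ≈ 567°

T₂/T₁ = e^{μβ} → β = ln(T₂/T₁)/μ.
β = ln(12858/1960)/0.19 = 1.881/0.19 = 9.9 rad.
In degrees: β = 9.9 × 180/π = 567°.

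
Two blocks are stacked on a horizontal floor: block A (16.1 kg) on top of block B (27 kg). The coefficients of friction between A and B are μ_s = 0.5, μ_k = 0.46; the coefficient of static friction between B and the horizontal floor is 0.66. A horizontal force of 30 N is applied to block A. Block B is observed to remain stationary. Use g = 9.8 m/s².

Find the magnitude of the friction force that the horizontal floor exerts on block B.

f ≈ 30 N

Between the blocks, N₁ = m_A g = 157.8 N.
Maximum static friction on A from B: μ_s N₁ = 0.5×157.8 = 78.89 N.
P = 30 N is within that limit, so A and B move together (both at rest); the A–B friction is simply f₁ = P = 30 N.
By Newton's third law B feels 30 N forward from A. With B stationary, the floor's static friction on B balances it: f₂ = 30 N (well within μ_s(m_A+m_B)g = 278.8 N).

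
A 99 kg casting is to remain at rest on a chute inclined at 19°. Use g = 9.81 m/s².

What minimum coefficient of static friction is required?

μ_s,min ≈ 0.344

At the slip threshold m g sin θ = μ_s m g cos θ, so μ_s,min = tan θ.
μ_s,min = tan 19° = 0.344.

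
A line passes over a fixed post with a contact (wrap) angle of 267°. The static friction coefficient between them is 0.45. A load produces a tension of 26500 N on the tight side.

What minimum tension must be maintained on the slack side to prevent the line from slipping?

T_min ≈ 3250 N

Capstan equation at impending slip: T_tight/T_slack = e^{μβ}.
β = 267° = 4.66 rad; e^{μβ} = e^{0.45×4.66} = 8.142.
T_slack = T_tight / e^{μβ} = 26500 / 8.142 = 3250 N.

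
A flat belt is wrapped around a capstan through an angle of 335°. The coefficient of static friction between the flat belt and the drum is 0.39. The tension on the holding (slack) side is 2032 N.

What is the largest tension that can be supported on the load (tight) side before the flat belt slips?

T_max ≈ 19900 N

At impending slip the capstan equation gives T₂/T₁ = e^{μβ} with β in radians.
β = 335° × π/180 = 5.847 rad.
e^{μβ} = e^{0.39×5.847} = 9.779.
T₂ = T₁ · e^{μβ} = 2032 × 9.779 = 19900 N.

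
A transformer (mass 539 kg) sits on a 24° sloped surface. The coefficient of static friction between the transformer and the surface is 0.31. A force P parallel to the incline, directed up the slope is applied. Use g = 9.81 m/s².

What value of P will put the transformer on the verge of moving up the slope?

P ≈ 3650 N

At impending motion up the slope, friction acts down-slope at its limit: f = μ_s N.
P is parallel to the surface, so N = m g cos θ = 4830 N.
Along the incline: P = m g sin θ + μ_s N = 2150 + 0.31×4830 = 3650 N.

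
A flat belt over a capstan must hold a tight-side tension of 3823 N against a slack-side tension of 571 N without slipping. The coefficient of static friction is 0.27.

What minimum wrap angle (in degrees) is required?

β_min ≈ 403°

T₂/T₁ = e^{μβ} → β = ln(T₂/T₁)/μ.
β = ln(3823/571)/0.27 = 1.901/0.27 = 7.042 rad.
In degrees: β = 7.042 × 180/π = 403°.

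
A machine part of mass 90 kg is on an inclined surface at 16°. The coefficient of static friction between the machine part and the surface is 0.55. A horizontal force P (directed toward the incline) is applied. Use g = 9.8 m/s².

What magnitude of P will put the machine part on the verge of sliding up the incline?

At impending motion up the slope, friction acts down-slope at its limit: f = μ_s N.
Perpendicular to the incline: N = m g cos θ + P sin θ.
Along the incline: P cos θ = m g sin θ + μ_s N = m g sin θ + μ_s (m g cos θ + P sin θ).
Solving, P (cos θ − μ_s sin θ) = m g (sin θ + μ_s cos θ), so P = 90×9.8×(sin 16° + 0.55 cos 16°)/(cos 16° − 0.55 sin 16°) = 882×0.8043/0.8097 = 876 N.

P ≈ 876 N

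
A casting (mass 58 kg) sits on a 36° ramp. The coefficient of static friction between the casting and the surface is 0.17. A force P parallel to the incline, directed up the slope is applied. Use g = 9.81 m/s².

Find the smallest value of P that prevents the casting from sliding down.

The casting tends to slide down (tan θ > μ_s), so at the point of impending slip friction acts up-slope at its limit: f = μ_s N.
P is parallel to the surface, so N = m g cos θ = 460 N.
Along the incline: P + μ_s N = m g sin θ, so P = 334 − 0.17×460 = 256 N.

P_min ≈ 256 N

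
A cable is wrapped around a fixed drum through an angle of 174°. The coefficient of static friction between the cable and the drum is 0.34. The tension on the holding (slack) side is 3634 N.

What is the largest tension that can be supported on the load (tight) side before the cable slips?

T_max ≈ 10200 N

At impending slip the capstan equation gives T₂/T₁ = e^{μβ} with β in radians.
β = 174° × π/180 = 3.037 rad.
e^{μβ} = e^{0.34×3.037} = 2.808.
T₂ = T₁ · e^{μβ} = 3634 × 2.808 = 10200 N.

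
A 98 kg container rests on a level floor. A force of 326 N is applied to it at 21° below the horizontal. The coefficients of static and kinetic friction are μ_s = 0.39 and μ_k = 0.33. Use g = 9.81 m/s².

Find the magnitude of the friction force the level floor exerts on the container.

f ≈ 304 N

The vertical component of P adds to the normal force: N = m g + P sin α = 961.4 + 116.8 = 1078 N.
For equilibrium, f = P cos α = 326×cos 21° = 304.3 N.
μ_s N = 0.39 × 1078 = 420.5 N.
304.3 ≤ 420.5 N → static; friction equals the required 304 N.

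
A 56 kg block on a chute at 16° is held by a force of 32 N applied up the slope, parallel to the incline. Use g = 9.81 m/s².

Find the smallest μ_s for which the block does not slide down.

μ_s,min ≈ 0.226

N = m g cos θ = 528.1 N.
Friction must make up the shortfall along the incline: f = m g sin θ − P = 151.4 − 32 = 119.4 N.
At the threshold f = μ_s N, so μ_s,min = 119.4/528.1 = 0.226.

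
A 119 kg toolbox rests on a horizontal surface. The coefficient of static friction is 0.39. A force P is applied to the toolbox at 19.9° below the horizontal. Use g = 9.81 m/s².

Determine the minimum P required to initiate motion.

N = m g + P sin α (the push presses the toolbox into the horizontal surface).
At impending slip, P cos α = μ_s N = μ_s (m g + P sin α).
Solving: P (cos α − μ_s sin α) = μ_s m g → P = 0.39×1170/(cos 19.9° − 0.39 sin 19.9°) = 455/0.8075 = 564 N.

P ≈ 564 N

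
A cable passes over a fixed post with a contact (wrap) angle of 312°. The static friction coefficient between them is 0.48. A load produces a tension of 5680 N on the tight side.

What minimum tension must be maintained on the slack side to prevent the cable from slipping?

T_min ≈ 416 N

Capstan equation at impending slip: T_tight/T_slack = e^{μβ}.
β = 312° = 5.445 rad; e^{μβ} = e^{0.48×5.445} = 13.65.
T_slack = T_tight / e^{μβ} = 5680 / 13.65 = 416 N.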